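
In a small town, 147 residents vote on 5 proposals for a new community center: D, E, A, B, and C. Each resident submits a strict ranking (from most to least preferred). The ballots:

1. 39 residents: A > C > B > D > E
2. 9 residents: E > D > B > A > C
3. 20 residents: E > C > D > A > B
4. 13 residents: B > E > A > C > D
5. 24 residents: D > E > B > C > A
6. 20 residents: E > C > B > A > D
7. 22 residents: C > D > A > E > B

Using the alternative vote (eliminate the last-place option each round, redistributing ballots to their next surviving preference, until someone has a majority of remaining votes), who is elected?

Round 1: D 24, E 49, A 39, B 13, C 22. Eliminate B.
Round 2: D 24, E 62, A 39, C 22. Eliminate C.
Round 3: D 46, E 62, A 39. Eliminate A.
Round 4: D 85, E 62. D has a majority.

D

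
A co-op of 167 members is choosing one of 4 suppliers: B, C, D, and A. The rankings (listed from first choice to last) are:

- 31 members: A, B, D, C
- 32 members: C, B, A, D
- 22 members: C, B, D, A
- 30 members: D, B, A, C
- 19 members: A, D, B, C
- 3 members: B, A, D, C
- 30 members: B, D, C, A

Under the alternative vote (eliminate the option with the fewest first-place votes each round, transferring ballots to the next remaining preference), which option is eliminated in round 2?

A

Round 1: B 33, C 54, D 30, A 50. Eliminate D.
Round 2: B 63, C 54, A 50. Eliminate A.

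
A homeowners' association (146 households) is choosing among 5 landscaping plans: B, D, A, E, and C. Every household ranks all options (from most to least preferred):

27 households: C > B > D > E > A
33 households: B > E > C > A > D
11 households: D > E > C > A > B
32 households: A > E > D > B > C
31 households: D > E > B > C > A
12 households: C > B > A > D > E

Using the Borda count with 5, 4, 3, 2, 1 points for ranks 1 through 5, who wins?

E

B: 27·4 + 33·5 + 11·1 + 32·2 + 31·3 + 12·4 = 489
D: 27·3 + 33·1 + 11·5 + 32·3 + 31·5 + 12·2 = 444
A: 27·1 + 33·2 + 11·2 + 32·5 + 31·1 + 12·3 = 342
E: 27·2 + 33·4 + 11·4 + 32·4 + 31·4 + 12·1 = 494
C: 27·5 + 33·3 + 11·3 + 32·1 + 31·2 + 12·5 = 421
E has the highest Borda score (494).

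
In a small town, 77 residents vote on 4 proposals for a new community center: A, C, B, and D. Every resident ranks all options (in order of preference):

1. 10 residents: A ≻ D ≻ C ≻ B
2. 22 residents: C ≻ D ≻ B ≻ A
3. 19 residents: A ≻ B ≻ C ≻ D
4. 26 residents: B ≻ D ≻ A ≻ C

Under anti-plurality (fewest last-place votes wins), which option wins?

Last-place votes: A 22, C 26, B 10, D 19.
B is ranked last by the fewest voters, so B wins.

B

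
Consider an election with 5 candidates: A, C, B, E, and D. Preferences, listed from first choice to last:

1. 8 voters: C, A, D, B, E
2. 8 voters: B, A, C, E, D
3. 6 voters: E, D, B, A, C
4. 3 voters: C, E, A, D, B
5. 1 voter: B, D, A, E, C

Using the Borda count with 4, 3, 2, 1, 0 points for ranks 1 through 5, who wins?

A

A: 8·3 + 8·3 + 6·1 + 3·2 + 1·2 = 62
C: 8·4 + 8·2 + 6·0 + 3·4 + 1·0 = 60
B: 8·1 + 8·4 + 6·2 + 3·0 + 1·4 = 56
E: 8·0 + 8·1 + 6·4 + 3·3 + 1·1 = 42
D: 8·2 + 8·0 + 6·3 + 3·1 + 1·3 = 40
A has the highest Borda score (62).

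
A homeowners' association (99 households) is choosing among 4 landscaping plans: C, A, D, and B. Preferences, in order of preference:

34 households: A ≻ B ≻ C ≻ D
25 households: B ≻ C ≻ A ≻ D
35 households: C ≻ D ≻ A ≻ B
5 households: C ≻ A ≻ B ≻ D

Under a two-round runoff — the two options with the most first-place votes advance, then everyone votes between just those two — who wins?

Round 1 first-place votes: C 40, A 34, D 0, B 25.
C and A advance.
Runoff: C is preferred to A by 65 voters; A by 34.
C wins the runoff.

C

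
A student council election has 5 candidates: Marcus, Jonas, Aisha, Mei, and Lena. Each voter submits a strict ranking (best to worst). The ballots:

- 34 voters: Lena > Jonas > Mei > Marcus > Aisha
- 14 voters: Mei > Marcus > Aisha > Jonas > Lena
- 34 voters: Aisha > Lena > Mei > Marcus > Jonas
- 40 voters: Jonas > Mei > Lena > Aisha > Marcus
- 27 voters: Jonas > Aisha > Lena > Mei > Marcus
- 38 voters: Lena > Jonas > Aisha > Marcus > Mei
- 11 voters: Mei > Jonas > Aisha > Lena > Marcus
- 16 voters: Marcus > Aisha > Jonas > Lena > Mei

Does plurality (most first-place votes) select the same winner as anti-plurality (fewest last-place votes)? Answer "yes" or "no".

Plurality — first-place votes: Marcus 16, Jonas 67, Aisha 34, Mei 25, Lena 72. Winner: Lena.
Anti-plurality — last-place votes: Marcus 78, Jonas 34, Aisha 34, Mei 54, Lena 14. Winner: Lena.
The two methods agree.

yes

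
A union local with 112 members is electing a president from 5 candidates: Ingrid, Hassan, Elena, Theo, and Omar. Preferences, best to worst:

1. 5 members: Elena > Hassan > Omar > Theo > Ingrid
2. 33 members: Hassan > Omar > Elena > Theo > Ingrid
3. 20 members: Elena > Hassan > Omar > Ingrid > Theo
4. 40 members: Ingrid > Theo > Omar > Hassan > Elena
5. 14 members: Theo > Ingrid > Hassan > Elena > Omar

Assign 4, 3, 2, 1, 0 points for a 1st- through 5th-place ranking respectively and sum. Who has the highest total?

Ingrid: 5·0 + 33·0 + 20·1 + 40·4 + 14·3 = 222
Hassan: 5·3 + 33·4 + 20·3 + 40·1 + 14·2 = 275
Elena: 5·4 + 33·2 + 20·4 + 40·0 + 14·1 = 180
Theo: 5·1 + 33·1 + 20·0 + 40·3 + 14·4 = 214
Omar: 5·2 + 33·3 + 20·2 + 40·2 + 14·0 = 229
Hassan has the highest Borda score (275).

Hassan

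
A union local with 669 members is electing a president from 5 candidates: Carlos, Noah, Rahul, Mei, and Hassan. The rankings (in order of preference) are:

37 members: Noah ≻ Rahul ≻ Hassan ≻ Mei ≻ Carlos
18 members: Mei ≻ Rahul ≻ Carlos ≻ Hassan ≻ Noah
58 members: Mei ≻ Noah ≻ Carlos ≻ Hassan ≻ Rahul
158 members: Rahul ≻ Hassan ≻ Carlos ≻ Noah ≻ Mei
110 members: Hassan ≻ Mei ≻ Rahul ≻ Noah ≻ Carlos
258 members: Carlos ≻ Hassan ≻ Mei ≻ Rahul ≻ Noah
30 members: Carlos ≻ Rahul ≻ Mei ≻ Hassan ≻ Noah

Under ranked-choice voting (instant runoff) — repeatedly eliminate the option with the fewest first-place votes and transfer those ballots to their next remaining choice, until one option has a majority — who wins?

Carlos

Round 1: Carlos 288, Noah 37, Rahul 158, Mei 76, Hassan 110. Eliminate Noah.
Round 2: Carlos 288, Rahul 195, Mei 76, Hassan 110. Eliminate Mei.
Round 3: Carlos 346, Rahul 213, Hassan 110. Carlos has a majority.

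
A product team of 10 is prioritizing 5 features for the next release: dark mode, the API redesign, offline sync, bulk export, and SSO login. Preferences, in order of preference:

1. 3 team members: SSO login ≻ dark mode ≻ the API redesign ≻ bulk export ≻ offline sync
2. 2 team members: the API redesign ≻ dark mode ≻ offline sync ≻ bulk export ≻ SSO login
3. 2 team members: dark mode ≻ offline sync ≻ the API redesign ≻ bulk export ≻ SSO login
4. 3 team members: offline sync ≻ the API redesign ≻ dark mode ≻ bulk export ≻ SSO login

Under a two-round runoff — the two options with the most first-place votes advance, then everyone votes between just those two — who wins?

offline sync

Round 1 first-place votes: dark mode 2, the API redesign 2, offline sync 3, bulk export 0, SSO login 3.
offline sync and SSO login advance.
Runoff: offline sync is preferred to SSO login by 7 voters; SSO login by 3.
offline sync wins the runoff.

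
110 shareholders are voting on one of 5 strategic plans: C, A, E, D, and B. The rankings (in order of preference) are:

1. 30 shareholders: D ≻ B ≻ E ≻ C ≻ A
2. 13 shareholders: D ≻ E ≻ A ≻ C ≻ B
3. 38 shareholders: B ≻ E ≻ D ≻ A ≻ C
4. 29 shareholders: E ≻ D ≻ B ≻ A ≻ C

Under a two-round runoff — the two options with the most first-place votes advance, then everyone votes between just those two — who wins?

D

Round 1 first-place votes: C 0, A 0, E 29, D 43, B 38.
D and B advance.
Runoff: D is preferred to B by 72 voters; B by 38.
D wins the runoff.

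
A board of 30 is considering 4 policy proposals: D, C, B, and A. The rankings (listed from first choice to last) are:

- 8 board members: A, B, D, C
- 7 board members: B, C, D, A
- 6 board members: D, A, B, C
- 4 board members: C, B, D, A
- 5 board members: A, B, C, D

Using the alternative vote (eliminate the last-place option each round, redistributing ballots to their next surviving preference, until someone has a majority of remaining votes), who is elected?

A

Round 1: D 6, C 4, B 7, A 13. Eliminate C.
Round 2: D 6, B 11, A 13. Eliminate D.
Round 3: B 11, A 19. A has a majority.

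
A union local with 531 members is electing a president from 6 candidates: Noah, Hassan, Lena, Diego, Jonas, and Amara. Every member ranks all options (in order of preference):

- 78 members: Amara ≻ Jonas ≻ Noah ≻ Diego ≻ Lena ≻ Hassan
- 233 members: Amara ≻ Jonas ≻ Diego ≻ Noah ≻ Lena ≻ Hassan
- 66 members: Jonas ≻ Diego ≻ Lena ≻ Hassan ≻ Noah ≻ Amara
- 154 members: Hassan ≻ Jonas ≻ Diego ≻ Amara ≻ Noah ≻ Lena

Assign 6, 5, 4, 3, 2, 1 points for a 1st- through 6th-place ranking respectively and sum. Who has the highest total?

Noah: 78·4 + 233·3 + 66·2 + 154·2 = 1451
Hassan: 78·1 + 233·1 + 66·3 + 154·6 = 1433
Lena: 78·2 + 233·2 + 66·4 + 154·1 = 1040
Diego: 78·3 + 233·4 + 66·5 + 154·4 = 2112
Jonas: 78·5 + 233·5 + 66·6 + 154·5 = 2721
Amara: 78·6 + 233·6 + 66·1 + 154·3 = 2394
Jonas has the highest Borda score (2721).

Jonas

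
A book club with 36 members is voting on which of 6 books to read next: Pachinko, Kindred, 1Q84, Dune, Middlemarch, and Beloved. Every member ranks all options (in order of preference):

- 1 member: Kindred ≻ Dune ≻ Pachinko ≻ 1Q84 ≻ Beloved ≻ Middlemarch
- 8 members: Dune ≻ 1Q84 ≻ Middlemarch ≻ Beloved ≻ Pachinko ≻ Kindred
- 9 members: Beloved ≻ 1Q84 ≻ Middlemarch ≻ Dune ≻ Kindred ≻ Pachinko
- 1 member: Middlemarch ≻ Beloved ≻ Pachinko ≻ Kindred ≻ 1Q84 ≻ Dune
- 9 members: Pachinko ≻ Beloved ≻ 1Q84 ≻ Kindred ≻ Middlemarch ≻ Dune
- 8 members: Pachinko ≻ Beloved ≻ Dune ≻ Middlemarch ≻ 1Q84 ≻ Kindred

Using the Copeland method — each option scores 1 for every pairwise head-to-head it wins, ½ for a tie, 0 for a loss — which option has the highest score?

Pachinko: beats Kindred and 1Q84; ties Dune, Middlemarch, and Beloved → score 3.5.
Kindred: loses to Pachinko, 1Q84, Dune, Middlemarch, and Beloved → score 0.
1Q84: beats Kindred, Dune, and Middlemarch; loses to Pachinko and Beloved → score 3.
Dune: beats Kindred; ties Pachinko; loses to 1Q84, Middlemarch, and Beloved → score 1.5.
Middlemarch: beats Kindred and Dune; ties Pachinko; loses to 1Q84 and Beloved → score 2.5.
Beloved: beats Kindred, 1Q84, Dune, and Middlemarch; ties Pachinko → score 4.5.
Beloved has the best pairwise record.

Beloved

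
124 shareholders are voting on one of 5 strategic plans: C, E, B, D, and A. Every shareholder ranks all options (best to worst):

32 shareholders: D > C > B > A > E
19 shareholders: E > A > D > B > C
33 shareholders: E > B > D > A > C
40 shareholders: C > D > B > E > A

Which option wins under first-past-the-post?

First-place votes: C 40, E 52, B 0, D 32, A 0.
E has the most first-place votes.

E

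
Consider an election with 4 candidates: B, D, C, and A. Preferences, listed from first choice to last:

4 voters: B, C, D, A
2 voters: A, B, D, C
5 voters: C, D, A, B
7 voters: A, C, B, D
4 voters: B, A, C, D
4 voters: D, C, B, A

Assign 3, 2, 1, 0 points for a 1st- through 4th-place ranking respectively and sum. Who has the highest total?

B: 4·3 + 2·2 + 5·0 + 7·1 + 4·3 + 4·1 = 39
D: 4·1 + 2·1 + 5·2 + 7·0 + 4·0 + 4·3 = 28
C: 4·2 + 2·0 + 5·3 + 7·2 + 4·1 + 4·2 = 49
A: 4·0 + 2·3 + 5·1 + 7·3 + 4·2 + 4·0 = 40
C has the highest Borda score (49).

C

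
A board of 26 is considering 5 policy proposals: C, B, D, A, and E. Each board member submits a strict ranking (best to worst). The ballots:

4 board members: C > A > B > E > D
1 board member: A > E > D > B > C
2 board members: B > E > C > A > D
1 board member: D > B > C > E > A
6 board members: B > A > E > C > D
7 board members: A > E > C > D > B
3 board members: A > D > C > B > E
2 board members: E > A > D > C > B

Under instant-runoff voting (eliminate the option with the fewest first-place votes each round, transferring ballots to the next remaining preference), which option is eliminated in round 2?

Round 1: C 4, B 8, D 1, A 11, E 2. Eliminate D.
Round 2: C 4, B 9, A 11, E 2. Eliminate E.

E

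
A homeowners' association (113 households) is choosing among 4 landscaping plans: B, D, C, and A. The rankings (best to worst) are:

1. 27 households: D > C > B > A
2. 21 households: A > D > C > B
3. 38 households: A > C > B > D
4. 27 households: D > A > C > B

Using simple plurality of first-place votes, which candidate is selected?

First-place votes: B 0, D 54, C 0, A 59.
A has the most first-place votes.

A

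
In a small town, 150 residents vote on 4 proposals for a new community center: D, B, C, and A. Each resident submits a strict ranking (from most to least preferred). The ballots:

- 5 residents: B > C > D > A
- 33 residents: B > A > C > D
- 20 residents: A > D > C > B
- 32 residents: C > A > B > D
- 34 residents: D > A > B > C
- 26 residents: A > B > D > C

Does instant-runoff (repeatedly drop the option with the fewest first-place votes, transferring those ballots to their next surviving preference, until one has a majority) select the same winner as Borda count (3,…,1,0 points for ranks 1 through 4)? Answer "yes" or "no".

yes

Instant-runoff — R1 D 34, B 38, C 32, A 46 (C out); R2 D 34, B 38, A 78 (A winner). Winner: A.
Borda — scores: D 173, B 232, C 159, A 336. Winner: A.
The two methods agree.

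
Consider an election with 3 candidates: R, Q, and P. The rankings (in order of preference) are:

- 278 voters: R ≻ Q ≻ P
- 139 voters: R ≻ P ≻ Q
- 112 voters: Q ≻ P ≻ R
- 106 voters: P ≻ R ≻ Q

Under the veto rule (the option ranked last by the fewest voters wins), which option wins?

R

Last-place votes: R 112, Q 245, P 278.
R is ranked last by the fewest voters, so R wins.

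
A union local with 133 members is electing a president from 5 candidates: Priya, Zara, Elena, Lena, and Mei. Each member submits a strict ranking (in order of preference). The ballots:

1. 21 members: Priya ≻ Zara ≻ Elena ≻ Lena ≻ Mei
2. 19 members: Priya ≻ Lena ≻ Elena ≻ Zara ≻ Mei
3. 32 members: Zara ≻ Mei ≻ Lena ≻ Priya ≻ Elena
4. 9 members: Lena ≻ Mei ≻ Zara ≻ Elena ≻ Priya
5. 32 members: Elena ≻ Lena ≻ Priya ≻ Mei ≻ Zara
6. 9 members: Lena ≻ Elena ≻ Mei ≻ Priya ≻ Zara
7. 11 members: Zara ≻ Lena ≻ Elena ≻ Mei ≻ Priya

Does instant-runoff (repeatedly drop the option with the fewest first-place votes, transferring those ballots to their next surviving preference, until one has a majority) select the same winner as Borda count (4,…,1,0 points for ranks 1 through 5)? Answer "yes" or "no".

no

Instant-runoff — R1 Priya 40, Zara 43, Elena 32, Lena 18, Mei 0 (Mei out); R2 Priya 40, Zara 43, Elena 32, Lena 18 (Lena out); R3 Priya 40, Zara 52, Elena 41 (Priya out); R4 Zara 73, Elena 60 (Zara winner). Winner: Zara.
Borda — scores: Priya 265, Zara 272, Elena 266, Lena 343, Mei 184. Winner: Lena.
The two methods disagree.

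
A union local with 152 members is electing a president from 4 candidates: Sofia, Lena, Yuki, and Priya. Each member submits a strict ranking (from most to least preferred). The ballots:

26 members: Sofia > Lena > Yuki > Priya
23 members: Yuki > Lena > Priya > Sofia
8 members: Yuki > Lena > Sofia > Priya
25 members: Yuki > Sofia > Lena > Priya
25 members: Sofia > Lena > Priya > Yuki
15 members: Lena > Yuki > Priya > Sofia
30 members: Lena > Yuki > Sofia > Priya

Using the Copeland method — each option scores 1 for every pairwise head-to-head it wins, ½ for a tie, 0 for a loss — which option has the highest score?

Sofia: beats Priya; ties Lena; loses to Yuki → score 1.5.
Lena: beats Yuki and Priya; ties Sofia → score 2.5.
Yuki: beats Sofia and Priya; loses to Lena → score 2.
Priya: loses to Sofia, Lena, and Yuki → score 0.
Lena has the best pairwise record.

Lena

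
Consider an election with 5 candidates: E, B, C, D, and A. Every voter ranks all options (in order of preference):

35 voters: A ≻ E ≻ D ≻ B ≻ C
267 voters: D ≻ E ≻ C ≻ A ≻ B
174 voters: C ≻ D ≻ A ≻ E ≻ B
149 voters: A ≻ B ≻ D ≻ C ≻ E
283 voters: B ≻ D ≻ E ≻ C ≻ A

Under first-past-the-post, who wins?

B

First-place votes: E 0, B 283, C 174, D 267, A 184.
B has the most first-place votes.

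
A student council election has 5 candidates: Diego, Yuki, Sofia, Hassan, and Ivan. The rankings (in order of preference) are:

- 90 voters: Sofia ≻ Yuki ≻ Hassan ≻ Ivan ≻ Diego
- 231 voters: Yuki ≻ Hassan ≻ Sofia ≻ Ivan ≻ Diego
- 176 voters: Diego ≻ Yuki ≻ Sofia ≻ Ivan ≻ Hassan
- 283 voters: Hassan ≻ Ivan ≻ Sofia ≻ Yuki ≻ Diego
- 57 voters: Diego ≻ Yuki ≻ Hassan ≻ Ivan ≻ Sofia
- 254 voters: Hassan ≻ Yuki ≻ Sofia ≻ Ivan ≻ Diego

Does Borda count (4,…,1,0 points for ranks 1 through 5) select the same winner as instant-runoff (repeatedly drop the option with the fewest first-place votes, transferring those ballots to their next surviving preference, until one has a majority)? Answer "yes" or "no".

no

Borda — scores: Diego 932, Yuki 2938, Sofia 2248, Hassan 3135, Ivan 1657. Winner: Hassan.
Instant-runoff — R1 Diego 233, Yuki 231, Sofia 90, Hassan 537, Ivan 0 (Ivan out); R2 Diego 233, Yuki 231, Sofia 90, Hassan 537 (Sofia out); R3 Diego 233, Yuki 321, Hassan 537 (Diego out); R4 Yuki 554, Hassan 537 (Yuki winner). Winner: Yuki.
The two methods disagree.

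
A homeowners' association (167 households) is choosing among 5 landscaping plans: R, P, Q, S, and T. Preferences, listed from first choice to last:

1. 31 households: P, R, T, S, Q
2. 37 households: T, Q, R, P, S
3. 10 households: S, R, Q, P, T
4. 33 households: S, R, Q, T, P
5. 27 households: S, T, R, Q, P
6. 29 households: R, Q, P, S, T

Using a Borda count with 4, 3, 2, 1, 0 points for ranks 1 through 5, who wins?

R: 31·3 + 37·2 + 10·3 + 33·3 + 27·2 + 29·4 = 466
P: 31·4 + 37·1 + 10·1 + 33·0 + 27·0 + 29·2 = 229
Q: 31·0 + 37·3 + 10·2 + 33·2 + 27·1 + 29·3 = 311
S: 31·1 + 37·0 + 10·4 + 33·4 + 27·4 + 29·1 = 340
T: 31·2 + 37·4 + 10·0 + 33·1 + 27·3 + 29·0 = 324
R has the highest Borda score (466).

R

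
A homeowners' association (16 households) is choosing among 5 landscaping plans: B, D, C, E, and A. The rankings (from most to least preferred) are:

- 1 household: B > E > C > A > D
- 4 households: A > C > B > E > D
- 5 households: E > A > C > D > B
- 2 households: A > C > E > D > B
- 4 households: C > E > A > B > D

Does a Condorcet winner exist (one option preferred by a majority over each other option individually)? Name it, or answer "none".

Checking pairwise contests:
C beats B 15–1.
B beats D 9–7.
A beats C 11–5.
C beats E 10–6.
E beats A 10–6.
Every option loses at least one head-to-head, so there is no Condorcet winner.

none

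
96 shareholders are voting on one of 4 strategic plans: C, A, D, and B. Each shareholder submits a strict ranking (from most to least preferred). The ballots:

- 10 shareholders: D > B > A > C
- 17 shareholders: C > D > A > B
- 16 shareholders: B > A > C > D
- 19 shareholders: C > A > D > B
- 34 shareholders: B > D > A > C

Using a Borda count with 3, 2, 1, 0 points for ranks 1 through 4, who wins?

B

C: 10·0 + 17·3 + 16·1 + 19·3 + 34·0 = 124
A: 10·1 + 17·1 + 16·2 + 19·2 + 34·1 = 131
D: 10·3 + 17·2 + 16·0 + 19·1 + 34·2 = 151
B: 10·2 + 17·0 + 16·3 + 19·0 + 34·3 = 170
B has the highest Borda score (170).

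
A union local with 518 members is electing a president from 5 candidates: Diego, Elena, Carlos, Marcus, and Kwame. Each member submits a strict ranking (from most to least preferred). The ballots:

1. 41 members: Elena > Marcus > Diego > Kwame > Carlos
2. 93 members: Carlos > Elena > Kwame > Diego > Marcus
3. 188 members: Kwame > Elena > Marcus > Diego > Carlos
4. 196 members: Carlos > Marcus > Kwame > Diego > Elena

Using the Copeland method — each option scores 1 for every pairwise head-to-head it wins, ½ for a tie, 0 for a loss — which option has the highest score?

Diego: loses to Elena, Carlos, Marcus, and Kwame → score 0.
Elena: beats Diego and Marcus; loses to Carlos and Kwame → score 2.
Carlos: beats Diego, Elena, Marcus, and Kwame → score 4.
Marcus: beats Diego; loses to Elena, Carlos, and Kwame → score 1.
Kwame: beats Diego, Elena, and Marcus; loses to Carlos → score 3.
Carlos has the best pairwise record.

Carlos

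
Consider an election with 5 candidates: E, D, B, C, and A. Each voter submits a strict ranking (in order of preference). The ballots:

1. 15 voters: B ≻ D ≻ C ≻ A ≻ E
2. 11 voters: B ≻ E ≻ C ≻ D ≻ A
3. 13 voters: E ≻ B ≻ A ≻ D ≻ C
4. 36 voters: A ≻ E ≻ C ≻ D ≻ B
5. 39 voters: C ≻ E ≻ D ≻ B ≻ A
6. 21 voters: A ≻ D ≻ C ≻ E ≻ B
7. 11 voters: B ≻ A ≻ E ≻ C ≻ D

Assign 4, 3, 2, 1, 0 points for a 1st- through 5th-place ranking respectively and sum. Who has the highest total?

E

E: 15·0 + 11·3 + 13·4 + 36·3 + 39·3 + 21·1 + 11·2 = 353
D: 15·3 + 11·1 + 13·1 + 36·1 + 39·2 + 21·3 + 11·0 = 246
B: 15·4 + 11·4 + 13·3 + 36·0 + 39·1 + 21·0 + 11·4 = 226
C: 15·2 + 11·2 + 13·0 + 36·2 + 39·4 + 21·2 + 11·1 = 333
A: 15·1 + 11·0 + 13·2 + 36·4 + 39·0 + 21·4 + 11·3 = 302
E has the highest Borda score (353).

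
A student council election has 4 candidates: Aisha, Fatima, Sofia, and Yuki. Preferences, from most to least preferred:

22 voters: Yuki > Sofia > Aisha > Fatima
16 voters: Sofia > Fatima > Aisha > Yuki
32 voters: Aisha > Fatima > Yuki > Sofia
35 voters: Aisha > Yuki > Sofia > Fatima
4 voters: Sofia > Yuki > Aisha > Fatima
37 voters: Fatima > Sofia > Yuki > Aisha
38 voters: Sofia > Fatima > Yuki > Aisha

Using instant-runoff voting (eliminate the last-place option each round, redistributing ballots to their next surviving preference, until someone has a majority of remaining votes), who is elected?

Sofia

Round 1: Aisha 67, Fatima 37, Sofia 58, Yuki 22. Eliminate Yuki.
Round 2: Aisha 67, Fatima 37, Sofia 80. Eliminate Fatima.
Round 3: Aisha 67, Sofia 117. Sofia has a majority.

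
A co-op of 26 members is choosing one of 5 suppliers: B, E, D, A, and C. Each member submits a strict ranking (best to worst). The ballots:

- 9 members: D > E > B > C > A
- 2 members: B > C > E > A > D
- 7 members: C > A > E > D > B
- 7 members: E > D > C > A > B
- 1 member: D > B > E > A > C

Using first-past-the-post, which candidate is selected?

D

First-place votes: B 2, E 7, D 10, A 0, C 7.
D has the most first-place votes.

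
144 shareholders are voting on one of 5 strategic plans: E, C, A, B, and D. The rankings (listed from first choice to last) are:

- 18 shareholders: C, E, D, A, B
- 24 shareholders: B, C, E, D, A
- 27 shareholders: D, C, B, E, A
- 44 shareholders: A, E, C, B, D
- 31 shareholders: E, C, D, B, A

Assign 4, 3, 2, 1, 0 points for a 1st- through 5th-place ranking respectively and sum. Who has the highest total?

E: 18·3 + 24·2 + 27·1 + 44·3 + 31·4 = 385
C: 18·4 + 24·3 + 27·3 + 44·2 + 31·3 = 406
A: 18·1 + 24·0 + 27·0 + 44·4 + 31·0 = 194
B: 18·0 + 24·4 + 27·2 + 44·1 + 31·1 = 225
D: 18·2 + 24·1 + 27·4 + 44·0 + 31·2 = 230
C has the highest Borda score (406).

C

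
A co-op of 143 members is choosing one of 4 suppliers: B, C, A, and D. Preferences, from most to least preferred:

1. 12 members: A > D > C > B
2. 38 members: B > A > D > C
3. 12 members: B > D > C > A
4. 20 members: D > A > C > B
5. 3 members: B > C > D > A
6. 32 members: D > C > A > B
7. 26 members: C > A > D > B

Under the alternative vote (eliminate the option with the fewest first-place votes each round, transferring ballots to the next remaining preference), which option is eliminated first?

A

Round 1: B 53, C 26, A 12, D 52. Eliminate A.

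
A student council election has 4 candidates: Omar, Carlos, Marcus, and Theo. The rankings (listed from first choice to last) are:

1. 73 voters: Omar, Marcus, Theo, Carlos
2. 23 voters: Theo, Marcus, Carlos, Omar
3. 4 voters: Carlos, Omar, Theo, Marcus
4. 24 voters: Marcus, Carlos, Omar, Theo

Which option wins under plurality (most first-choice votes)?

Omar

First-place votes: Omar 73, Carlos 4, Marcus 24, Theo 23.
Omar has the most first-place votes.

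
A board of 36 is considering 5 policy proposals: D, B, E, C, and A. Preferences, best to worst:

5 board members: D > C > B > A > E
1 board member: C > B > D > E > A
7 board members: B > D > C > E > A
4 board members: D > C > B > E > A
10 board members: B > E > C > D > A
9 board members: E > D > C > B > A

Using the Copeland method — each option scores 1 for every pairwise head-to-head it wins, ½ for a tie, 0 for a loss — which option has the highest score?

E

D: beats C and A; ties B; loses to E → score 2.5.
B: beats E and A; ties D; loses to C → score 2.5.
E: beats D, C, and A; loses to B → score 3.
C: beats B and A; loses to D and E → score 2.
A: loses to D, B, E, and C → score 0.
E has the best pairwise record.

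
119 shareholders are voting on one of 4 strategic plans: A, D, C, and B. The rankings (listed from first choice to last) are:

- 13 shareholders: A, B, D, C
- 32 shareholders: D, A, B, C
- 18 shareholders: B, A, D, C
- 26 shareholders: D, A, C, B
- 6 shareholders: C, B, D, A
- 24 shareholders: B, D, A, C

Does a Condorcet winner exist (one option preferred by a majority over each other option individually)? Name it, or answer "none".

none

Checking pairwise contests:
D beats A 88–31.
B beats D 61–58.
A beats C 113–6.
A beats B 71–48.
Every option loses at least one head-to-head, so there is no Condorcet winner.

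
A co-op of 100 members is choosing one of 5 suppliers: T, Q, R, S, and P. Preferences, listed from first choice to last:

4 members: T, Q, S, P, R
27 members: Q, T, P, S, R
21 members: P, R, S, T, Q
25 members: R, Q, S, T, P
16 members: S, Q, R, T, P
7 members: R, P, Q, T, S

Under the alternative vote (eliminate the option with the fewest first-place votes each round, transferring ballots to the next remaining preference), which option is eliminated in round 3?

P

Round 1: T 4, Q 27, R 32, S 16, P 21. Eliminate T.
Round 2: Q 31, R 32, S 16, P 21. Eliminate S.
Round 3: Q 47, R 32, P 21. Eliminate P.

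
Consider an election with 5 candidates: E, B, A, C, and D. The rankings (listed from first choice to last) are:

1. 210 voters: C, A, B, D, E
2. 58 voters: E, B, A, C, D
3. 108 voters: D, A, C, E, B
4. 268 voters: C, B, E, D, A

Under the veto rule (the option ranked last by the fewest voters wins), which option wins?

C

Last-place votes: E 210, B 108, A 268, C 0, D 58.
C is ranked last by the fewest voters, so C wins.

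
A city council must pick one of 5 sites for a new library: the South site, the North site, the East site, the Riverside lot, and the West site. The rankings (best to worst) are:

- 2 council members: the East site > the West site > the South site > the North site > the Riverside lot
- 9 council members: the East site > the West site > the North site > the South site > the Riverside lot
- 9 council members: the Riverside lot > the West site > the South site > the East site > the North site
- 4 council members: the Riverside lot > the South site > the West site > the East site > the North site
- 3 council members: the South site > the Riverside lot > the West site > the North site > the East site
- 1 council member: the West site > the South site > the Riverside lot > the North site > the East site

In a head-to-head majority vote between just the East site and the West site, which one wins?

Voters preferring the East site to the West site: 11; preferring the West site to the East site: 17.
the West site wins the head-to-head.

the West site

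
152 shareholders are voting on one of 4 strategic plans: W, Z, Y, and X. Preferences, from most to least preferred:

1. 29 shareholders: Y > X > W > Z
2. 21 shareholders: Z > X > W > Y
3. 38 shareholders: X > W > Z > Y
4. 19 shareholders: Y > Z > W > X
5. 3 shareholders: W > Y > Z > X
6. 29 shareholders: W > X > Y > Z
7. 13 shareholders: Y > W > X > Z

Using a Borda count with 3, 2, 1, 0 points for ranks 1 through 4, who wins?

X

W: 29·1 + 21·1 + 38·2 + 19·1 + 3·3 + 29·3 + 13·2 = 267
Z: 29·0 + 21·3 + 38·1 + 19·2 + 3·1 + 29·0 + 13·0 = 142
Y: 29·3 + 21·0 + 38·0 + 19·3 + 3·2 + 29·1 + 13·3 = 218
X: 29·2 + 21·2 + 38·3 + 19·0 + 3·0 + 29·2 + 13·1 = 285
X has the highest Borda score (285).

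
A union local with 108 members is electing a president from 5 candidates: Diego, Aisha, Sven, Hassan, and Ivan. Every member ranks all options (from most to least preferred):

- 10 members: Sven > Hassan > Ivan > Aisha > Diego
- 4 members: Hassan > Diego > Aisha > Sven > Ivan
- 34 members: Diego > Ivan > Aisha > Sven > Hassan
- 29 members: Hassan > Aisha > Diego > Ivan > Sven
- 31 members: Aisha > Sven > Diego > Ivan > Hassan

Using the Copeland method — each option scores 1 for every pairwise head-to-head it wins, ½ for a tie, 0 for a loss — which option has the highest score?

Diego: beats Sven, Hassan, and Ivan; loses to Aisha → score 3.
Aisha: beats Diego, Sven, Hassan, and Ivan → score 4.
Sven: beats Hassan; loses to Diego, Aisha, and Ivan → score 1.
Hassan: loses to Diego, Aisha, Sven, and Ivan → score 0.
Ivan: beats Sven and Hassan; loses to Diego and Aisha → score 2.
Aisha has the best pairwise record.

Aisha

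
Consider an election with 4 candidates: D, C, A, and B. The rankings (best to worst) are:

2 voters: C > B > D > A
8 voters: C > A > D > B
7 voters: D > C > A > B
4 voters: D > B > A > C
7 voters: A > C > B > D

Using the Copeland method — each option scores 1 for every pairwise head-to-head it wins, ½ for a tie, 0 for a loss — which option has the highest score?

C

D: beats B; loses to C and A → score 1.
C: beats D, A, and B → score 3.
A: beats D and B; loses to C → score 2.
B: loses to D, C, and A → score 0.
C has the best pairwise record.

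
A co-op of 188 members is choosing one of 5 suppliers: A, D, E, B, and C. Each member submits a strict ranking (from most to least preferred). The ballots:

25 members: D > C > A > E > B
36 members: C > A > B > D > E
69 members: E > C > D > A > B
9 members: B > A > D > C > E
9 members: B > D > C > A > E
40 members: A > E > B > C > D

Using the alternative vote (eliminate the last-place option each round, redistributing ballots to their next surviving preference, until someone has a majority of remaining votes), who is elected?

E

Round 1: A 40, D 25, E 69, B 18, C 36. Eliminate B.
Round 2: A 49, D 34, E 69, C 36. Eliminate D.
Round 3: A 49, E 69, C 70. Eliminate A.
Round 4: E 109, C 79. E has a majority.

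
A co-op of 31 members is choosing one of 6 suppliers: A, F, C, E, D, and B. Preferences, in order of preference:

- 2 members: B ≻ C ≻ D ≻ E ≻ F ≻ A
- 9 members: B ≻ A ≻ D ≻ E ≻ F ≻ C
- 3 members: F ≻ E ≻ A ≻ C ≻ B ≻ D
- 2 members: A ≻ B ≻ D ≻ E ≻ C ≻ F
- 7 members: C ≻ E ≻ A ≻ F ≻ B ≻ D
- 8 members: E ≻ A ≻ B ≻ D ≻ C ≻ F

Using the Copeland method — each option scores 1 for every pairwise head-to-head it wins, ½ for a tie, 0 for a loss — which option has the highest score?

E

A: beats F, C, D, and B; loses to E → score 4.
F: loses to A, C, E, D, and B → score 0.
C: beats F; loses to A, E, D, and B → score 1.
E: beats A, F, C, D, and B → score 5.
D: beats F and C; loses to A, E, and B → score 2.
B: beats F, C, and D; loses to A and E → score 3.
E has the best pairwise record.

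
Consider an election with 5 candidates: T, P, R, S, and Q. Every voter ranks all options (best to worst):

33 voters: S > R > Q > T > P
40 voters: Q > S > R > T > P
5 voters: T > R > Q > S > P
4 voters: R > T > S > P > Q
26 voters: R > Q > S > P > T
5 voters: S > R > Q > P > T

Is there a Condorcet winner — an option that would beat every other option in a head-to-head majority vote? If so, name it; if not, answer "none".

none

Checking pairwise contests:
R beats T 108–5.
T beats P 82–31.
S beats R 78–35.
Q beats S 71–42.
R beats Q 73–40.
Every option loses at least one head-to-head, so there is no Condorcet winner.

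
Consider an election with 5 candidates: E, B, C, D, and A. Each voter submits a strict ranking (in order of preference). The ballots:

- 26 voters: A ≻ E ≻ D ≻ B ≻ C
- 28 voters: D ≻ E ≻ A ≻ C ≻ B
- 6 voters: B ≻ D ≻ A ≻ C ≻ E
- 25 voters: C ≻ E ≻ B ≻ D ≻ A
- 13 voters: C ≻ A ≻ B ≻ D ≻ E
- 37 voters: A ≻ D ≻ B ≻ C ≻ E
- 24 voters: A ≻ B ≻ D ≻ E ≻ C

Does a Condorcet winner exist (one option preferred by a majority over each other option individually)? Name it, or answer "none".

A vs E: 106–53 for A.
A vs B: 128–31 for A.
A vs C: 121–38 for A.
A vs D: 100–59 for A.
A beats every other option head-to-head.

A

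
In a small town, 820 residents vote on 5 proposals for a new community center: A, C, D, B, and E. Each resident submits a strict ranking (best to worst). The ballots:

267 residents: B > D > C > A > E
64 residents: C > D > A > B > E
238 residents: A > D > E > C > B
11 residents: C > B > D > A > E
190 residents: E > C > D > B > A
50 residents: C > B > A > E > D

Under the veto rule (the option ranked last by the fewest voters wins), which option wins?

Last-place votes: A 190, C 0, D 50, B 238, E 342.
C is ranked last by the fewest voters, so C wins.

C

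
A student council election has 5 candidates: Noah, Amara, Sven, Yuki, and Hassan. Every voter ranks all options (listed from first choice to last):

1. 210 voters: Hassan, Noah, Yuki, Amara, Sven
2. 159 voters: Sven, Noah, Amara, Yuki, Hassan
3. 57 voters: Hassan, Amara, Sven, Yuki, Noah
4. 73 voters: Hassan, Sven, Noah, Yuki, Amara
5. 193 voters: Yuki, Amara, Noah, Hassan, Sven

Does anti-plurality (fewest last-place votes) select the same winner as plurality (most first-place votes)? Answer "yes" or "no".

no

Anti-plurality — last-place votes: Noah 57, Amara 73, Sven 403, Yuki 0, Hassan 159. Winner: Yuki.
Plurality — first-place votes: Noah 0, Amara 0, Sven 159, Yuki 193, Hassan 340. Winner: Hassan.
The two methods disagree.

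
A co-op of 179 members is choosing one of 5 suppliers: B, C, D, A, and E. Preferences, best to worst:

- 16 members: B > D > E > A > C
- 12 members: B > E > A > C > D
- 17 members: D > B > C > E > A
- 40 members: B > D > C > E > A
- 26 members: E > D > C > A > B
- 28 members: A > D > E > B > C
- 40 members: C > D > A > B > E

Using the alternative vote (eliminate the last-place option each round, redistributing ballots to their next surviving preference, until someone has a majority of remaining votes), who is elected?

Round 1: B 68, C 40, D 17, A 28, E 26. Eliminate D.
Round 2: B 85, C 40, A 28, E 26. Eliminate E.
Round 3: B 85, C 66, A 28. Eliminate A.
Round 4: B 113, C 66. B has a majority.

B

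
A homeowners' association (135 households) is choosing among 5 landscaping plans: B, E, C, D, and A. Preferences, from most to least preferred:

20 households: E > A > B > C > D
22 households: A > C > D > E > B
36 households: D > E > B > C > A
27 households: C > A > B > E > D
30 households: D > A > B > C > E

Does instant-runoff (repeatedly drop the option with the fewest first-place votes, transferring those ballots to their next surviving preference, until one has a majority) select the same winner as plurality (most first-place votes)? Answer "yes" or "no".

Instant-runoff — R1 B 0, E 20, C 27, D 66, A 22 (B out); R2 E 20, C 27, D 66, A 22 (E out); R3 C 27, D 66, A 42 (C out); R4 D 66, A 69 (A winner). Winner: A.
Plurality — first-place votes: B 0, E 20, C 27, D 66, A 22. Winner: D.
The two methods disagree.

no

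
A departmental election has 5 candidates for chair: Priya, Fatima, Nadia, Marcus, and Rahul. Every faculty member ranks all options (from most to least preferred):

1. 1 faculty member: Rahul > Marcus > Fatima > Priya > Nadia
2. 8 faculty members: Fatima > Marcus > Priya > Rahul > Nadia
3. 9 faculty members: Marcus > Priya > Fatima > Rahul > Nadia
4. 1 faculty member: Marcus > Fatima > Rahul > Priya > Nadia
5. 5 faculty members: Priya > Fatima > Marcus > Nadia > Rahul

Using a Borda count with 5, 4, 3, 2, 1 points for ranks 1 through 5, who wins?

Priya: 1·2 + 8·3 + 9·4 + 1·2 + 5·5 = 89
Fatima: 1·3 + 8·5 + 9·3 + 1·4 + 5·4 = 94
Nadia: 1·1 + 8·1 + 9·1 + 1·1 + 5·2 = 29
Marcus: 1·4 + 8·4 + 9·5 + 1·5 + 5·3 = 101
Rahul: 1·5 + 8·2 + 9·2 + 1·3 + 5·1 = 47
Marcus has the highest Borda score (101).

Marcus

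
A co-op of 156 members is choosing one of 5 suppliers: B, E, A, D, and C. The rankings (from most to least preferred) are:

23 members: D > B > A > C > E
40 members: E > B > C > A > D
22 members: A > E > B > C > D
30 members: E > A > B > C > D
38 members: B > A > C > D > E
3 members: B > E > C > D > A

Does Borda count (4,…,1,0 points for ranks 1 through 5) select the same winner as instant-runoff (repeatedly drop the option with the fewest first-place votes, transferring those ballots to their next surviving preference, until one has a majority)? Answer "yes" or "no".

Borda — scores: B 457, E 355, A 378, D 133, C 237. Winner: B.
Instant-runoff — R1 B 41, E 70, A 22, D 23, C 0 (C out); R2 B 41, E 70, A 22, D 23 (A out); R3 B 41, E 92, D 23 (E winner). Winner: E.
The two methods disagree.

no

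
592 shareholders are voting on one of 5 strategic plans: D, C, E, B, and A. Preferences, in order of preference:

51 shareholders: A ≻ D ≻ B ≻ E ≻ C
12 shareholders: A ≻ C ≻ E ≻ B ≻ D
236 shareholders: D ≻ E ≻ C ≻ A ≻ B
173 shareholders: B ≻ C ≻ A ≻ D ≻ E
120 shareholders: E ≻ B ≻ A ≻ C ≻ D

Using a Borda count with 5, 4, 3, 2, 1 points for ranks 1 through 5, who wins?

D

D: 51·4 + 12·1 + 236·5 + 173·2 + 120·1 = 1862
C: 51·1 + 12·4 + 236·3 + 173·4 + 120·2 = 1739
E: 51·2 + 12·3 + 236·4 + 173·1 + 120·5 = 1855
B: 51·3 + 12·2 + 236·1 + 173·5 + 120·4 = 1758
A: 51·5 + 12·5 + 236·2 + 173·3 + 120·3 = 1666
D has the highest Borda score (1862).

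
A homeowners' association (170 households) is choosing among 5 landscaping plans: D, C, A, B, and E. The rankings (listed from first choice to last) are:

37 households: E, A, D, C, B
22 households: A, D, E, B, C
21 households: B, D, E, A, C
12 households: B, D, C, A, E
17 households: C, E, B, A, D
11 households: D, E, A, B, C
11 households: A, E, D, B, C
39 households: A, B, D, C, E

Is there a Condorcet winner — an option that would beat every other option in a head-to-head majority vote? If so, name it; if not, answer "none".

none

Checking pairwise contests:
A beats D 126–44.
D beats C 153–17.
E beats A 86–84.
A beats B 120–50.
D beats E 105–65.
Every option loses at least one head-to-head, so there is no Condorcet winner.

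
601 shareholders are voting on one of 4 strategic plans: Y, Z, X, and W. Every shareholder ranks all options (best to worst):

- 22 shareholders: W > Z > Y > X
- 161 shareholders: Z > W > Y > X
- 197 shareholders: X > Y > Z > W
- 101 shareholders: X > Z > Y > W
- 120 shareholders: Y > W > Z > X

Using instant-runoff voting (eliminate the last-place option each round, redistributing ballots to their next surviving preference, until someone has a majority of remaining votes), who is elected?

Z

Round 1: Y 120, Z 161, X 298, W 22. Eliminate W.
Round 2: Y 120, Z 183, X 298. Eliminate Y.
Round 3: Z 303, X 298. Z has a majority.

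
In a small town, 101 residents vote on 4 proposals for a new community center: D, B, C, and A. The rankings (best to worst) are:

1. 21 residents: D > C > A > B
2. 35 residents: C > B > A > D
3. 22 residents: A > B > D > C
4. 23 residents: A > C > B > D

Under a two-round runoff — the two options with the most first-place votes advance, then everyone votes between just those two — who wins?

C

Round 1 first-place votes: D 21, B 0, C 35, A 45.
A and C advance.
Runoff: A is preferred to C by 45 voters; C by 56.
C wins the runoff.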